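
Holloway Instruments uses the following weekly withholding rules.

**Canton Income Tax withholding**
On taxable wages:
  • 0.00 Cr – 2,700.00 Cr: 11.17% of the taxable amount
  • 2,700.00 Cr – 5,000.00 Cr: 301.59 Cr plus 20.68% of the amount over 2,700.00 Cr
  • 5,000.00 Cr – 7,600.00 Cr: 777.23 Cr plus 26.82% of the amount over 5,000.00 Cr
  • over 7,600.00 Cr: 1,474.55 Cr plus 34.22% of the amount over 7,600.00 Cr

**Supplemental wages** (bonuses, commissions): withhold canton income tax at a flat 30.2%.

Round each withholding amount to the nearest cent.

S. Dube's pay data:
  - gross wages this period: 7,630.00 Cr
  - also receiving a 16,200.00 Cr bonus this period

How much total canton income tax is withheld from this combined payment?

Canton Income Tax: taxable = 7,630.00 Cr
  1,474.55 Cr + 34.22% × (7,630.00 Cr − 7,600.00 Cr) = 1,474.55 Cr + 34.22% × 30.00 Cr = 1,484.82 Cr
Supplemental (30.2% flat on bonus): 30.2% × 16,200.00 Cr = 4,892.40 Cr
Total canton income tax: 1,484.82 Cr + 4,892.40 Cr = 6,377.22 Cr

6,377.22 Cr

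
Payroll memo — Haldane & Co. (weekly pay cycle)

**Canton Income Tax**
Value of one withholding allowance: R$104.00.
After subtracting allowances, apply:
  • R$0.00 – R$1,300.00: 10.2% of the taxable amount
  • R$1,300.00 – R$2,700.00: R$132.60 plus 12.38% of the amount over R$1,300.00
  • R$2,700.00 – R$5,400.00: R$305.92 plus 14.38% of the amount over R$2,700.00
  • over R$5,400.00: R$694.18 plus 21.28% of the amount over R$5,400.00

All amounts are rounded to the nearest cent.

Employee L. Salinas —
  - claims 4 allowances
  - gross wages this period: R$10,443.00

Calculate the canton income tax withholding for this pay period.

R$1,678.81

Canton Income Tax: taxable = R$10,443.00 − 4×R$104.00 = R$10,027.00
  R$694.18 + 21.28% × (R$10,027.00 − R$5,400.00) = R$694.18 + 21.28% × R$4,627.00 = R$1,678.81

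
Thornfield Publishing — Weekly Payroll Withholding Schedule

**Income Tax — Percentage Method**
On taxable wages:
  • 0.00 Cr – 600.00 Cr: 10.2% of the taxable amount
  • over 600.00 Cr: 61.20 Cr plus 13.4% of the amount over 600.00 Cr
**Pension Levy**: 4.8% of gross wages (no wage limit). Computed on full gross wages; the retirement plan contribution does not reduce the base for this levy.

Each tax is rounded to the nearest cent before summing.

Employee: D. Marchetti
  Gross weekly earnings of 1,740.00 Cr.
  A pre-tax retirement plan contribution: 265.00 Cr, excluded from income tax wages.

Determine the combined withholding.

261.97 Cr

Income Tax: taxable = 1,740.00 Cr − 265.00 Cr = 1,475.00 Cr
  61.20 Cr + 13.4% × (1,475.00 Cr − 600.00 Cr) = 61.20 Cr + 13.4% × 875.00 Cr = 178.45 Cr
Pension Levy: 4.8% × 1,740.00 Cr = 83.52 Cr
Total: 178.45 Cr + 83.52 Cr = 261.97 Cr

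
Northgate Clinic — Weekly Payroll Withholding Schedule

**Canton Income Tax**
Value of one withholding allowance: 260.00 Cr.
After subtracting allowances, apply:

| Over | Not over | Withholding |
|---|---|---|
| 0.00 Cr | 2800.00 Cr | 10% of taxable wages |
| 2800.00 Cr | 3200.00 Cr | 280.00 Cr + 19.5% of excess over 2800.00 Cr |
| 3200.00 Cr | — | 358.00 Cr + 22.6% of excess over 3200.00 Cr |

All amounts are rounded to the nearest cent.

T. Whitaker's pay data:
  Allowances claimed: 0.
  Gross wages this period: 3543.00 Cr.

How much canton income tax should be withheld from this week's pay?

435.52 Cr

Canton Income Tax: taxable = 3543.00 Cr
  358.00 Cr + 22.6% × (3543.00 Cr − 3200.00 Cr) = 358.00 Cr + 22.6% × 343.00 Cr = 435.52 Cr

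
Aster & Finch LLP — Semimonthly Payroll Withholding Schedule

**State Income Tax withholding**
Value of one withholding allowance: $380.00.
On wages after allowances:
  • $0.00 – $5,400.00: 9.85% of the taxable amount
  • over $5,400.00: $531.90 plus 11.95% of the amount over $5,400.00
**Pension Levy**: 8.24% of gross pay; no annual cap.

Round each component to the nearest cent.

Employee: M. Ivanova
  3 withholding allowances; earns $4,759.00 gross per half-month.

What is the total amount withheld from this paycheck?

$748.61

State Income Tax: taxable = $4,759.00 − 3×$380.00 = $3,619.00
  9.85% × $3,619.00 = $356.47
Pension Levy: 8.24% × $4,759.00 = $392.14
Total: $356.47 + $392.14 = $748.61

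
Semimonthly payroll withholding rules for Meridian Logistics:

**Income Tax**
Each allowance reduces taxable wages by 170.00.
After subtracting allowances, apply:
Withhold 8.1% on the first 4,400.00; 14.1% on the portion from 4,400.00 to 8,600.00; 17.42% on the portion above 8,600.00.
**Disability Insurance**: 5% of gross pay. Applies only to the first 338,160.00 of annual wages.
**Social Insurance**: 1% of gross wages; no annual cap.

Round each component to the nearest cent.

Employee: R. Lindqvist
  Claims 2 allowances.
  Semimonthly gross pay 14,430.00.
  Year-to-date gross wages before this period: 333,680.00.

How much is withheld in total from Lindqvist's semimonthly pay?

Income Tax: taxable = 14,430.00 − 2×170.00 = 14,090.00
  948.60 + 17.42% × (14,090.00 − 8,600.00) = 948.60 + 17.42% × 5,490.00 = 1,904.96
Disability Insurance: cap 338,160.00 − YTD 333,680.00 = 4,480.00 subject; 5% × 4,480.00 = 224.00
Social Insurance: 1% × 14,430.00 = 144.30
Total: 1,904.96 + 224.00 + 144.30 = 2,273.26

2,273.26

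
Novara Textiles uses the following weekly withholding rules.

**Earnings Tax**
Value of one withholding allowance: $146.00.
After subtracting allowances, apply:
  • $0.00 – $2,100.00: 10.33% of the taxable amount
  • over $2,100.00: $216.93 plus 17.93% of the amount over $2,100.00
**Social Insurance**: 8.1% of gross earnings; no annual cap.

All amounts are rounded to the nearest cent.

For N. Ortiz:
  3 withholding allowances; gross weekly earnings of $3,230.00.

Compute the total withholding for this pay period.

$602.64

Earnings Tax: taxable = $3,230.00 − 3×$146.00 = $2,792.00
  $216.93 + 17.93% × ($2,792.00 − $2,100.00) = $216.93 + 17.93% × $692.00 = $341.01
Social Insurance: 8.1% × $3,230.00 = $261.63
Total: $341.01 + $261.63 = $602.64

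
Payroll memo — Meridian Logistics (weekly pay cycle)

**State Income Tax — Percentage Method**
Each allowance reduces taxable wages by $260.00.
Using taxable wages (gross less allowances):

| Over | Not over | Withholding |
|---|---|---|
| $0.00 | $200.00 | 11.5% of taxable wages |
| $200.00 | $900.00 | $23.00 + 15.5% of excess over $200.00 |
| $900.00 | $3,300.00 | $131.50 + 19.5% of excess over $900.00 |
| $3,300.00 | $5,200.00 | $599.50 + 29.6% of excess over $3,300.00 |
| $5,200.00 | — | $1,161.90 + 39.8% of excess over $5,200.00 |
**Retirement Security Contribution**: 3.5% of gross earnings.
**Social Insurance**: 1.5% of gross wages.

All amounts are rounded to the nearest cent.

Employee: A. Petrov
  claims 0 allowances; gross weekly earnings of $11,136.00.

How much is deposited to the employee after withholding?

State Income Tax: taxable = $11,136.00
  $1,161.90 + 39.8% × ($11,136.00 − $5,200.00) = $1,161.90 + 39.8% × $5,936.00 = $3,524.43
Retirement Security Contribution: 3.5% × $11,136.00 = $389.76
Social Insurance: 1.5% × $11,136.00 = $167.04
Total withheld: $3,524.43 + $389.76 + $167.04 = $4,081.23
Net pay: $11,136.00 − $4,081.23 = $7,054.77

$7,054.77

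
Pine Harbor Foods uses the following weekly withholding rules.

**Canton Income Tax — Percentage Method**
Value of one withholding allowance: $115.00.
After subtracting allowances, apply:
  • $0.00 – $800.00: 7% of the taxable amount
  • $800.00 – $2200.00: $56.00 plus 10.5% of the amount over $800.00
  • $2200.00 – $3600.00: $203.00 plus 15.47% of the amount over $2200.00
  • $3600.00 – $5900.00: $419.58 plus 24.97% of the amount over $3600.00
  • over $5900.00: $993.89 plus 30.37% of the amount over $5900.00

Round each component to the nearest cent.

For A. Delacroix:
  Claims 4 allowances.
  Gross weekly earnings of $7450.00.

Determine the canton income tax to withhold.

Canton Income Tax: taxable = $7450.00 − 4×$115.00 = $6990.00
  $993.89 + 30.37% × ($6990.00 − $5900.00) = $993.89 + 30.37% × $1090.00 = $1324.92

$1324.92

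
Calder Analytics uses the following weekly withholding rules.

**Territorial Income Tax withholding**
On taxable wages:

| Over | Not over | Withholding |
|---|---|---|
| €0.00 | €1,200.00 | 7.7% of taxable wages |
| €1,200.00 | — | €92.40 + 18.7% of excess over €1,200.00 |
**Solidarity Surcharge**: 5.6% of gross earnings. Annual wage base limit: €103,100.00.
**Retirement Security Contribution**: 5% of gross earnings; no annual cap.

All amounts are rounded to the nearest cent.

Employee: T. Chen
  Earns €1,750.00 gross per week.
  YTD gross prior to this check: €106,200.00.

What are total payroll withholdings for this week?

€282.75

Territorial Income Tax: taxable = €1,750.00
  €92.40 + 18.7% × (€1,750.00 − €1,200.00) = €92.40 + 18.7% × €550.00 = €195.25
Solidarity Surcharge: YTD €106,200.00 ≥ cap €103,100.00 → €0.00
Retirement Security Contribution: 5% × €1,750.00 = €87.50
Total: €195.25 + €0.00 + €87.50 = €282.75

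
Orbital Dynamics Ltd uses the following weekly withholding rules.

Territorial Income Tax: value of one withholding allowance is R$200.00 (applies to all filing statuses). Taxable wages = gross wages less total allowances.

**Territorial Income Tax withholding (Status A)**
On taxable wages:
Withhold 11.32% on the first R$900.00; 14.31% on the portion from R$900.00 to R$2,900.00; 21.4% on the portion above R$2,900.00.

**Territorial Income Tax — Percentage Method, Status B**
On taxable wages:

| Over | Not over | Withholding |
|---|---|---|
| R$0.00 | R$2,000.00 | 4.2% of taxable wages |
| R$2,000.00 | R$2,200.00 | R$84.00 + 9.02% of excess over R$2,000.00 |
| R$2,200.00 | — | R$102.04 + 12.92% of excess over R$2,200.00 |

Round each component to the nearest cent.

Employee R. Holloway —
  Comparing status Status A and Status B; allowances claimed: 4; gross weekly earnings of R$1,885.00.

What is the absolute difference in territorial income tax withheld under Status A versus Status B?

R$82.78

Territorial Income Tax (Status A): taxable = R$1,885.00 − 4×R$200.00 = R$1,085.00
  R$101.88 + 14.31% × (R$1,085.00 − R$900.00) = R$101.88 + 14.31% × R$185.00 = R$128.35
Territorial Income Tax (Status B): taxable = R$1,885.00 − 4×R$200.00 = R$1,085.00
  4.2% × R$1,085.00 = R$45.57
Difference: |R$128.35 − R$45.57| = R$82.78 (higher under Status A)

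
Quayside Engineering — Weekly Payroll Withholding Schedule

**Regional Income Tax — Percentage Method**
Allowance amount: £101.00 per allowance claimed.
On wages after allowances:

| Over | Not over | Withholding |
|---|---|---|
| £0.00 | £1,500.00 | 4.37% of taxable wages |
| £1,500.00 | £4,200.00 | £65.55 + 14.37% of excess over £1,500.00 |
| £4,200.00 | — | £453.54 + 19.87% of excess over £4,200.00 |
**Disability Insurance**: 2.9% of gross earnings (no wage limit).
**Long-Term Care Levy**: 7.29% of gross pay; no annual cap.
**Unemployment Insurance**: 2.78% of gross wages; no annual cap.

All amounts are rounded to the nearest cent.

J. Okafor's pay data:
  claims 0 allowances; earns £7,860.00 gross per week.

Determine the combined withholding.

Regional Income Tax: taxable = £7,860.00
  £453.54 + 19.87% × (£7,860.00 − £4,200.00) = £453.54 + 19.87% × £3,660.00 = £1,180.78
Disability Insurance: 2.9% × £7,860.00 = £227.94
Long-Term Care Levy: 7.29% × £7,860.00 = £572.99
Unemployment Insurance: 2.78% × £7,860.00 = £218.51
Total: £1,180.78 + £227.94 + £572.99 + £218.51 = £2,200.22

£2,200.22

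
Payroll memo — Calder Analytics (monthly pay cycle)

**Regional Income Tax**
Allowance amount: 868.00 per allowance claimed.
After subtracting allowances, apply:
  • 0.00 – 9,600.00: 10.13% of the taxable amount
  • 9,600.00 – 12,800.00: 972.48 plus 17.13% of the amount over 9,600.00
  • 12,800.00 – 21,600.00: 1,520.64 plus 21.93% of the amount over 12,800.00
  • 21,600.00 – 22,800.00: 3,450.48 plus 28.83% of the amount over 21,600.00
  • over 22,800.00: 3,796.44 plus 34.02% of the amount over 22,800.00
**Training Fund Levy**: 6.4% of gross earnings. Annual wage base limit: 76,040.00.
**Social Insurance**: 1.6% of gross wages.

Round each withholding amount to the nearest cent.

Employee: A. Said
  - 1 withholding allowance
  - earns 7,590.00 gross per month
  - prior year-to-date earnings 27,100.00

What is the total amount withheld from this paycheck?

1,288.14

Regional Income Tax: taxable = 7,590.00 − 1×868.00 = 6,722.00
  10.13% × 6,722.00 = 680.94
Training Fund Levy: 6.4% × 7,590.00 = 485.76
Social Insurance: 1.6% × 7,590.00 = 121.44
Total: 680.94 + 485.76 + 121.44 = 1,288.14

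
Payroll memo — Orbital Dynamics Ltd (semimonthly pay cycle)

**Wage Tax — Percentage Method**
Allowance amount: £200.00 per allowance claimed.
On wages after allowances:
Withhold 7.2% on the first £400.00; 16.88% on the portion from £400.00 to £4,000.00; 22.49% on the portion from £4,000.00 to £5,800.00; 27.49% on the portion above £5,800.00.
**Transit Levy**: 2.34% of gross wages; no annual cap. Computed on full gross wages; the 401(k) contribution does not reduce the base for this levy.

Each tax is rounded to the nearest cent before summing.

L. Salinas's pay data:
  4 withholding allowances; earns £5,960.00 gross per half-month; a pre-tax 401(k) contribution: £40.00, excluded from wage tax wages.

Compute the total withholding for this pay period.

£1,027.83

Wage Tax: taxable = £5,960.00 − £40.00 − 4×£200.00 = £5,120.00
  £636.48 + 22.49% × (£5,120.00 − £4,000.00) = £636.48 + 22.49% × £1,120.00 = £888.37
Transit Levy: 2.34% × £5,960.00 = £139.46
Total: £888.37 + £139.46 = £1,027.83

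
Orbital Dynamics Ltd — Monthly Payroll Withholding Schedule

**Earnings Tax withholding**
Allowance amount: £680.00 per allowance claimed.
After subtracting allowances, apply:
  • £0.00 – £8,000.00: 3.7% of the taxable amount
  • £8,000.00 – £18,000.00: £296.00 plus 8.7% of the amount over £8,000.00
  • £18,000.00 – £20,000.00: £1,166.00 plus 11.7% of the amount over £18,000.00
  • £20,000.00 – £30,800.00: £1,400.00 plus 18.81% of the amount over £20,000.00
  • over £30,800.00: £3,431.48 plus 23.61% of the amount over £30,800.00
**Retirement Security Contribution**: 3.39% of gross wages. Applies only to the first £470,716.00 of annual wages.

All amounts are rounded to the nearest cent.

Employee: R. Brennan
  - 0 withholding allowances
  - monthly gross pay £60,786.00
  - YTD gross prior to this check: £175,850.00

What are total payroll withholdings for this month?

Earnings Tax: taxable = £60,786.00
  £3,431.48 + 23.61% × (£60,786.00 − £30,800.00) = £3,431.48 + 23.61% × £29,986.00 = £10,511.17
Retirement Security Contribution: 3.39% × £60,786.00 = £2,060.65
Total: £10,511.17 + £2,060.65 = £12,571.82

£12,571.82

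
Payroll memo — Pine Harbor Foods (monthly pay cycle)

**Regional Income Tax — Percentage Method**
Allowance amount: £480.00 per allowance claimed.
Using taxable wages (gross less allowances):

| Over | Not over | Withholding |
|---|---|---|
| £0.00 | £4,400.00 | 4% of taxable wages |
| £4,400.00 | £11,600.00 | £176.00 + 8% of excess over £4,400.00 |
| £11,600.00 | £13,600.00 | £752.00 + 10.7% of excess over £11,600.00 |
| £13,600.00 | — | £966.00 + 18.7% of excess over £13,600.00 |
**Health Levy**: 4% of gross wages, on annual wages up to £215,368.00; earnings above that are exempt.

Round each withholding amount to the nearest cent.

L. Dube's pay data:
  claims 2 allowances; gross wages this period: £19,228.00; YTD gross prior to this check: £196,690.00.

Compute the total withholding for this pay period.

Regional Income Tax: taxable = £19,228.00 − 2×£480.00 = £18,268.00
  £966.00 + 18.7% × (£18,268.00 − £13,600.00) = £966.00 + 18.7% × £4,668.00 = £1,838.92
Health Levy: cap £215,368.00 − YTD £196,690.00 = £18,678.00 subject; 4% × £18,678.00 = £747.12
Total: £1,838.92 + £747.12 = £2,586.04

£2,586.04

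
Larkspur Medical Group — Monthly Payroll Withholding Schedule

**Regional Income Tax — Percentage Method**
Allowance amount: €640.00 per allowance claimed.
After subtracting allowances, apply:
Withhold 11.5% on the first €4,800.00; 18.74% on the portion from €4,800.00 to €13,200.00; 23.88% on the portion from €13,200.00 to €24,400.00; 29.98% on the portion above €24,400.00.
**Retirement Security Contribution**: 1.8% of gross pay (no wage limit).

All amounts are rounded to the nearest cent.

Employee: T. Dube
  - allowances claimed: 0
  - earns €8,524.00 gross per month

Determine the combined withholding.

€1,403.31

Regional Income Tax: taxable = €8,524.00
  €552.00 + 18.74% × (€8,524.00 − €4,800.00) = €552.00 + 18.74% × €3,724.00 = €1,249.88
Retirement Security Contribution: 1.8% × €8,524.00 = €153.43
Total: €1,249.88 + €153.43 = €1,403.31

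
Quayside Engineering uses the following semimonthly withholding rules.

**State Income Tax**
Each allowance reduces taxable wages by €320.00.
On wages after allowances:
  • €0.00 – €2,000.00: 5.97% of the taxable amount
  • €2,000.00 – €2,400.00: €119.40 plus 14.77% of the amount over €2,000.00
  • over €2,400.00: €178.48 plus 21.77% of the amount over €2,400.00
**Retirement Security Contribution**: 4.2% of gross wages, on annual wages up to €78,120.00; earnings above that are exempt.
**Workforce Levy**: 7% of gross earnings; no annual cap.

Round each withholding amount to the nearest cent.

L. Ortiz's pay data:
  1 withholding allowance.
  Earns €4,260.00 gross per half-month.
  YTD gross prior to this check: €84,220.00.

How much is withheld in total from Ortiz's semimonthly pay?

State Income Tax: taxable = €4,260.00 − 1×€320.00 = €3,940.00
  €178.48 + 21.77% × (€3,940.00 − €2,400.00) = €178.48 + 21.77% × €1,540.00 = €513.74
Retirement Security Contribution: YTD €84,220.00 ≥ cap €78,120.00 → €0.00
Workforce Levy: 7% × €4,260.00 = €298.20
Total: €513.74 + €0.00 + €298.20 = €811.94

€811.94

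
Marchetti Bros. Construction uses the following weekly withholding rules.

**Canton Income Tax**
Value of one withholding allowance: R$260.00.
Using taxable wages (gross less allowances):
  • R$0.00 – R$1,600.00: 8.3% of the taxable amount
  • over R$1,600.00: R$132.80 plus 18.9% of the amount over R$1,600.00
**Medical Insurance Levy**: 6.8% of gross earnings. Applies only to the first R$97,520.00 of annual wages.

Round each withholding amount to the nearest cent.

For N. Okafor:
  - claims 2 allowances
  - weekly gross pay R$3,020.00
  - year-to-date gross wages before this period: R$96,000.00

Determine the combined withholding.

R$406.26

Canton Income Tax: taxable = R$3,020.00 − 2×R$260.00 = R$2,500.00
  R$132.80 + 18.9% × (R$2,500.00 − R$1,600.00) = R$132.80 + 18.9% × R$900.00 = R$302.90
Medical Insurance Levy: cap R$97,520.00 − YTD R$96,000.00 = R$1,520.00 subject; 6.8% × R$1,520.00 = R$103.36
Total: R$302.90 + R$103.36 = R$406.26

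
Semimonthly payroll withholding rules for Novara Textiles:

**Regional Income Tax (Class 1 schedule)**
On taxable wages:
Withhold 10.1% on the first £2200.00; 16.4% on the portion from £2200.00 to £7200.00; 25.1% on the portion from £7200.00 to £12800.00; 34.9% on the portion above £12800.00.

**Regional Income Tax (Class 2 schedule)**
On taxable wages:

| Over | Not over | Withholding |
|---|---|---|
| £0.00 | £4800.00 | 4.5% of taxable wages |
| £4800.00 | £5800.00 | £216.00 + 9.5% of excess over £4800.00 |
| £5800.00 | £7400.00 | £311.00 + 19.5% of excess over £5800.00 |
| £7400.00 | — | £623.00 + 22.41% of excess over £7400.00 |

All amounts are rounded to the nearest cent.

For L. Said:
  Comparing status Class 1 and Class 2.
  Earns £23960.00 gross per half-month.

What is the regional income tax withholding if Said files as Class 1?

Regional Income Tax (Class 1): taxable = £23960.00
  £2447.80 + 34.9% × (£23960.00 − £12800.00) = £2447.80 + 34.9% × £11160.00 = £6342.64

£6342.64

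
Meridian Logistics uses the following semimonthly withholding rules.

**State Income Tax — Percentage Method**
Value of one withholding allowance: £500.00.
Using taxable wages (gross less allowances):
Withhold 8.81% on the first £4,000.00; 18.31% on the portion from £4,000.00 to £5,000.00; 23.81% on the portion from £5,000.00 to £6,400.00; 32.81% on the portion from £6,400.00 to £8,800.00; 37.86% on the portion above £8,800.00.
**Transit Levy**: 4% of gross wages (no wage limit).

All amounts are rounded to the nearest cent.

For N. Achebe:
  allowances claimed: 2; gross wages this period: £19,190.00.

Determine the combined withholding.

£5,978.93

State Income Tax: taxable = £19,190.00 − 2×£500.00 = £18,190.00
  £1,656.28 + 37.86% × (£18,190.00 − £8,800.00) = £1,656.28 + 37.86% × £9,390.00 = £5,211.33
Transit Levy: 4% × £19,190.00 = £767.60
Total: £5,211.33 + £767.60 = £5,978.93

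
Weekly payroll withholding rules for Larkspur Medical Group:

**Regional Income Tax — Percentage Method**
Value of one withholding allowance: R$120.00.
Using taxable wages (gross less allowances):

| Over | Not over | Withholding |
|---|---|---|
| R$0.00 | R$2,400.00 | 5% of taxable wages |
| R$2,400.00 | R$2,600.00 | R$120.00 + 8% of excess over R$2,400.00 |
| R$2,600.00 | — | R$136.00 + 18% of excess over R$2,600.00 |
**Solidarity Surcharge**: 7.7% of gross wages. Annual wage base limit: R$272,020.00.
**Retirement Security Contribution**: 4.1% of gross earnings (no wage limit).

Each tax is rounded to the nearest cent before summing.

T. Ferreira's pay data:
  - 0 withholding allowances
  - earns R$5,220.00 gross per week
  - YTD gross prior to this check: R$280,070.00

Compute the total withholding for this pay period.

R$821.62

Regional Income Tax: taxable = R$5,220.00
  R$136.00 + 18% × (R$5,220.00 − R$2,600.00) = R$136.00 + 18% × R$2,620.00 = R$607.60
Solidarity Surcharge: YTD R$280,070.00 ≥ cap R$272,020.00 → R$0.00
Retirement Security Contribution: 4.1% × R$5,220.00 = R$214.02
Total: R$607.60 + R$0.00 + R$214.02 = R$821.62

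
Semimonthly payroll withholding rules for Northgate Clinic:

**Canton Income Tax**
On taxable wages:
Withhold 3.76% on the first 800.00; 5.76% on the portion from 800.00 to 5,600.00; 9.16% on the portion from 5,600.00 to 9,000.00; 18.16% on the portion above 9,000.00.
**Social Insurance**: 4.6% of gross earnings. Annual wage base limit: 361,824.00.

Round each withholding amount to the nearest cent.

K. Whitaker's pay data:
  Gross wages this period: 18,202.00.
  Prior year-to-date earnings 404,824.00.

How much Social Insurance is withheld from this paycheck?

0.00

Social Insurance: YTD 404,824.00 ≥ cap 361,824.00 → 0.00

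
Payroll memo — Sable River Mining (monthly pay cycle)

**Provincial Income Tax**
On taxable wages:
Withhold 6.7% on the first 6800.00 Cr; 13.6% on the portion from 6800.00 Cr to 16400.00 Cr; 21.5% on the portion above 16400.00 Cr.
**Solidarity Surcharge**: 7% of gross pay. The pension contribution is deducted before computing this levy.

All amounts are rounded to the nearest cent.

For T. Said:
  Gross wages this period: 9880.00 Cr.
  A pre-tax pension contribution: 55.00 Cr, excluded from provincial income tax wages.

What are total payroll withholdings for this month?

Provincial Income Tax: taxable = 9880.00 Cr − 55.00 Cr = 9825.00 Cr
  455.60 Cr + 13.6% × (9825.00 Cr − 6800.00 Cr) = 455.60 Cr + 13.6% × 3025.00 Cr = 867.00 Cr
Solidarity Surcharge: 7% × 9825.00 Cr = 687.75 Cr
Total: 867.00 Cr + 687.75 Cr = 1554.75 Cr

1554.75 Cr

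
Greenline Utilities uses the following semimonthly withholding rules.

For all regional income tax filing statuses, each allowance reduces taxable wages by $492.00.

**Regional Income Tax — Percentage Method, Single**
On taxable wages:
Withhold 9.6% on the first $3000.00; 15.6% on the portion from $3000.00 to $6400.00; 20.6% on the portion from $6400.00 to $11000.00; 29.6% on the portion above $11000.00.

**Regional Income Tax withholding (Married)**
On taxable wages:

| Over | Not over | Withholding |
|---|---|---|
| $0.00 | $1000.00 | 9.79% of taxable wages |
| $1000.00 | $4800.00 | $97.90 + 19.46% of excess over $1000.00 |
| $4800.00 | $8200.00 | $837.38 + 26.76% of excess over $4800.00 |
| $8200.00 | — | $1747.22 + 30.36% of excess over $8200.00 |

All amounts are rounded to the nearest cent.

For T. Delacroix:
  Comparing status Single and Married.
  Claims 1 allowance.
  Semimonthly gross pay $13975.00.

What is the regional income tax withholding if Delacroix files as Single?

$2500.97

Regional Income Tax (Single): taxable = $13975.00 − 1×$492.00 = $13483.00
  $1766.00 + 29.6% × ($13483.00 − $11000.00) = $1766.00 + 29.6% × $2483.00 = $2500.97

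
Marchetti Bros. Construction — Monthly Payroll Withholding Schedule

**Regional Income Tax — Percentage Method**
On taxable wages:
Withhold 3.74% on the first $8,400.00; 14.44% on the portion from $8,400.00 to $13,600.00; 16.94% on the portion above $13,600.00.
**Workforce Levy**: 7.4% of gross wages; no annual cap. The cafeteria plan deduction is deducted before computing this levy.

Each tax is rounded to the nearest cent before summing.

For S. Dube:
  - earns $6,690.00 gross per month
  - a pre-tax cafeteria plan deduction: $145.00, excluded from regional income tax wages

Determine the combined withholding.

Regional Income Tax: taxable = $6,690.00 − $145.00 = $6,545.00
  3.74% × $6,545.00 = $244.78
Workforce Levy: 7.4% × $6,545.00 = $484.33
Total: $244.78 + $484.33 = $729.11

$729.11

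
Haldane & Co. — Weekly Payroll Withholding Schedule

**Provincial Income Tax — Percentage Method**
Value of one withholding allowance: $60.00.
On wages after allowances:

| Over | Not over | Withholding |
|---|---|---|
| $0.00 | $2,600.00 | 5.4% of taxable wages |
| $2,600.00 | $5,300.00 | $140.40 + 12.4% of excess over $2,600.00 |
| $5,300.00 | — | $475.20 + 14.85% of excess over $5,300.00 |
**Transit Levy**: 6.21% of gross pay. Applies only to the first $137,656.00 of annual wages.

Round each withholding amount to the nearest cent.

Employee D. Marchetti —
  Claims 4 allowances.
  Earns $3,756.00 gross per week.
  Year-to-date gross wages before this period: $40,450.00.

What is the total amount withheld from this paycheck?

$487.23

Provincial Income Tax: taxable = $3,756.00 − 4×$60.00 = $3,516.00
  $140.40 + 12.4% × ($3,516.00 − $2,600.00) = $140.40 + 12.4% × $916.00 = $253.98
Transit Levy: 6.21% × $3,756.00 = $233.25
Total: $253.98 + $233.25 = $487.23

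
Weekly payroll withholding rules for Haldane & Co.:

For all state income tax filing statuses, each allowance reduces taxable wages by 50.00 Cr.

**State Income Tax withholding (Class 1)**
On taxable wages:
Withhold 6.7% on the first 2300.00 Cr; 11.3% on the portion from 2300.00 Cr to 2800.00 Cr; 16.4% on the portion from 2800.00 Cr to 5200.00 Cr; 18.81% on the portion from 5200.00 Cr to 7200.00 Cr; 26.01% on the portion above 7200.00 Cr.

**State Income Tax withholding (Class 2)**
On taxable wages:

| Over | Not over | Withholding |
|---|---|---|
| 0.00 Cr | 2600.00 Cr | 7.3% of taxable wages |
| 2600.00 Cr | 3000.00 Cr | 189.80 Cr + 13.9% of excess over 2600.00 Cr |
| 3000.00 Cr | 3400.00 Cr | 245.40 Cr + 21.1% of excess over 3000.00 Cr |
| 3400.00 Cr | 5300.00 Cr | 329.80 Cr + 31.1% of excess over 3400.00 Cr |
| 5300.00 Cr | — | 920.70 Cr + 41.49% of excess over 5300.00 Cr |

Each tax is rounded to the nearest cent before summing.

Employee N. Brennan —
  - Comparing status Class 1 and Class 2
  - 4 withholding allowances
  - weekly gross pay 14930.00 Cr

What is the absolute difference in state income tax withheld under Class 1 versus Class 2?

1894.26 Cr

State Income Tax (Class 1): taxable = 14930.00 Cr − 4×50.00 Cr = 14730.00 Cr
  980.40 Cr + 26.01% × (14730.00 Cr − 7200.00 Cr) = 980.40 Cr + 26.01% × 7530.00 Cr = 2938.95 Cr
State Income Tax (Class 2): taxable = 14930.00 Cr − 4×50.00 Cr = 14730.00 Cr
  920.70 Cr + 41.49% × (14730.00 Cr − 5300.00 Cr) = 920.70 Cr + 41.49% × 9430.00 Cr = 4833.21 Cr
Difference: |2938.95 Cr − 4833.21 Cr| = 1894.26 Cr (higher under Class 2)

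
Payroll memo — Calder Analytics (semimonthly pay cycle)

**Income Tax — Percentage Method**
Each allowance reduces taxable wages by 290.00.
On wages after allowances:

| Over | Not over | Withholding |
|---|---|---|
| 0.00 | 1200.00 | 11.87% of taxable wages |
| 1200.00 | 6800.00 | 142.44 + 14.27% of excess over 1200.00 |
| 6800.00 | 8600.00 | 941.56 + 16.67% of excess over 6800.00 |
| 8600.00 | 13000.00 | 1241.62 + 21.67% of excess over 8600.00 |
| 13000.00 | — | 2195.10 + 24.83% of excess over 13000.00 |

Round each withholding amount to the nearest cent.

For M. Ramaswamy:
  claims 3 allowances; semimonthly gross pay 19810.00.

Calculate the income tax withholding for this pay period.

3670.00

Income Tax: taxable = 19810.00 − 3×290.00 = 18940.00
  2195.10 + 24.83% × (18940.00 − 13000.00) = 2195.10 + 24.83% × 5940.00 = 3670.00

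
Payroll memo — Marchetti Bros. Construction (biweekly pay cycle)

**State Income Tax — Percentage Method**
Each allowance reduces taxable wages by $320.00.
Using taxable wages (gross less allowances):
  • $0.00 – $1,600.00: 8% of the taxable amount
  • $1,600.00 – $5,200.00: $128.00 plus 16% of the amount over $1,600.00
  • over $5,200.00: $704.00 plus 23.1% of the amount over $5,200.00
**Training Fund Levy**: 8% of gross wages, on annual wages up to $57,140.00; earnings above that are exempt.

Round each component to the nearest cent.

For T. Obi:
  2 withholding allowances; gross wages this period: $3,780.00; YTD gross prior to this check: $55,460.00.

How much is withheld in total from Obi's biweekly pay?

State Income Tax: taxable = $3,780.00 − 2×$320.00 = $3,140.00
  $128.00 + 16% × ($3,140.00 − $1,600.00) = $128.00 + 16% × $1,540.00 = $374.40
Training Fund Levy: cap $57,140.00 − YTD $55,460.00 = $1,680.00 subject; 8% × $1,680.00 = $134.40
Total: $374.40 + $134.40 = $508.80

$508.80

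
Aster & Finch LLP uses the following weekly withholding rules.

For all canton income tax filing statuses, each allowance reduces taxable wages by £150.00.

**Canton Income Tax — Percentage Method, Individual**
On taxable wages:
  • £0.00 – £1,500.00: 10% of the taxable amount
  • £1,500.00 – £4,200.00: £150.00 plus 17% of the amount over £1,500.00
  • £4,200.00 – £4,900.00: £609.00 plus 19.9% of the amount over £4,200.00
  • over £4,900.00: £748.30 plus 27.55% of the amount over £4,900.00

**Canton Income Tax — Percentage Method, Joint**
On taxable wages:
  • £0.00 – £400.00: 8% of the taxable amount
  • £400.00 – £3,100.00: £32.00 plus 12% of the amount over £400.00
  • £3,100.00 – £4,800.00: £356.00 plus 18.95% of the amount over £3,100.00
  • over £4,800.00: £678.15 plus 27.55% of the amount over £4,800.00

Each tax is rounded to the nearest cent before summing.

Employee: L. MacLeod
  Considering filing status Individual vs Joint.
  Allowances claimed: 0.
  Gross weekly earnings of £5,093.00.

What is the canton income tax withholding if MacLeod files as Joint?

Canton Income Tax (Joint): taxable = £5,093.00
  £678.15 + 27.55% × (£5,093.00 − £4,800.00) = £678.15 + 27.55% × £293.00 = £758.87

£758.87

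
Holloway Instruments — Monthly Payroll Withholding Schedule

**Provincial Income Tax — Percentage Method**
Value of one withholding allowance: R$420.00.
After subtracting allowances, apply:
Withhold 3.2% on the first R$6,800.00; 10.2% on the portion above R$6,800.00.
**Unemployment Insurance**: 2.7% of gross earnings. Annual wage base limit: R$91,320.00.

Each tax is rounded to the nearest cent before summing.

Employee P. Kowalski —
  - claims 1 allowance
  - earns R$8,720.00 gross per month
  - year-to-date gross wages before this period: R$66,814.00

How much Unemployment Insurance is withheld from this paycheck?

R$235.44

Unemployment Insurance: 2.7% × R$8,720.00 = R$235.44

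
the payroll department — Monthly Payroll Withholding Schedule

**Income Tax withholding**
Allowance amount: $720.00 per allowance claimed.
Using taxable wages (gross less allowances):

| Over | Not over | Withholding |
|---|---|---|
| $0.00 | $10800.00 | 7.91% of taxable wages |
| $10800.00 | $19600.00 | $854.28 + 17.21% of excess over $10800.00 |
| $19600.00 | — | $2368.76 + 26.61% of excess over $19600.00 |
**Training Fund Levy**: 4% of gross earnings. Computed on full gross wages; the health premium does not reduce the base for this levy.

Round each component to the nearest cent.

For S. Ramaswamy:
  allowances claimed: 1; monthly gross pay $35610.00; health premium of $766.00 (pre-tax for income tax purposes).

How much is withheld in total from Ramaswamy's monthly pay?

$7658.00

Income Tax: taxable = $35610.00 − $766.00 − 1×$720.00 = $34124.00
  $2368.76 + 26.61% × ($34124.00 − $19600.00) = $2368.76 + 26.61% × $14524.00 = $6233.60
Training Fund Levy: 4% × $35610.00 = $1424.40
Total: $6233.60 + $1424.40 = $7658.00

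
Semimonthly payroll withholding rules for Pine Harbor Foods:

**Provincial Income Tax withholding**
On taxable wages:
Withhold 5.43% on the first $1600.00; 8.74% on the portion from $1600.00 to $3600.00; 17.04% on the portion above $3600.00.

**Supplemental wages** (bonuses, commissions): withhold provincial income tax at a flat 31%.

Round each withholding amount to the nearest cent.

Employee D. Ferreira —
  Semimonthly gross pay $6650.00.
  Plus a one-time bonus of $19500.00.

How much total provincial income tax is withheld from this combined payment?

$6826.40

Provincial Income Tax: taxable = $6650.00
  $261.68 + 17.04% × ($6650.00 − $3600.00) = $261.68 + 17.04% × $3050.00 = $781.40
Supplemental (31% flat on bonus): 31% × $19500.00 = $6045.00
Total provincial income tax: $781.40 + $6045.00 = $6826.40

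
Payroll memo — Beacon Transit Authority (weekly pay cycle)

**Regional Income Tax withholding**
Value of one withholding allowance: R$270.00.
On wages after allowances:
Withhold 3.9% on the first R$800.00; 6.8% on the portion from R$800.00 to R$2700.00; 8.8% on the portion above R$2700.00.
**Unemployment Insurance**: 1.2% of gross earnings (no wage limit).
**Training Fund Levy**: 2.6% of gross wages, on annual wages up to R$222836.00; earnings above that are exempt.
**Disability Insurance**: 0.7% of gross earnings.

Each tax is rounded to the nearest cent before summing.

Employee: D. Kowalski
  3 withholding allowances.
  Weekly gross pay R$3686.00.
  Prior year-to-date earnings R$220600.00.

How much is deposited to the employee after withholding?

R$3381.94

Regional Income Tax: taxable = R$3686.00 − 3×R$270.00 = R$2876.00
  R$160.40 + 8.8% × (R$2876.00 − R$2700.00) = R$160.40 + 8.8% × R$176.00 = R$175.89
Unemployment Insurance: 1.2% × R$3686.00 = R$44.23
Training Fund Levy: cap R$222836.00 − YTD R$220600.00 = R$2236.00 subject; 2.6% × R$2236.00 = R$58.14
Disability Insurance: 0.7% × R$3686.00 = R$25.80
Total withheld: R$175.89 + R$44.23 + R$58.14 + R$25.80 = R$304.06
Net pay: R$3686.00 − R$304.06 = R$3381.94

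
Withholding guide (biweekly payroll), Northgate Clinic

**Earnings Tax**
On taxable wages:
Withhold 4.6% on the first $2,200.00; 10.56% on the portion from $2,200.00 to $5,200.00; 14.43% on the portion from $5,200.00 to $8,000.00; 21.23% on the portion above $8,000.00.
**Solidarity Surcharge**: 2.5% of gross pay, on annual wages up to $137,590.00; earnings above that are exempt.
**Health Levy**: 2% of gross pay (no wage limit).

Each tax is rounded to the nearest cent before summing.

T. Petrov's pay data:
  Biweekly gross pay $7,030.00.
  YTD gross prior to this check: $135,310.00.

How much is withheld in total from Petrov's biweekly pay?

$879.67

Earnings Tax: taxable = $7,030.00
  $418.00 + 14.43% × ($7,030.00 − $5,200.00) = $418.00 + 14.43% × $1,830.00 = $682.07
Solidarity Surcharge: cap $137,590.00 − YTD $135,310.00 = $2,280.00 subject; 2.5% × $2,280.00 = $57.00
Health Levy: 2% × $7,030.00 = $140.60
Total: $682.07 + $57.00 + $140.60 = $879.67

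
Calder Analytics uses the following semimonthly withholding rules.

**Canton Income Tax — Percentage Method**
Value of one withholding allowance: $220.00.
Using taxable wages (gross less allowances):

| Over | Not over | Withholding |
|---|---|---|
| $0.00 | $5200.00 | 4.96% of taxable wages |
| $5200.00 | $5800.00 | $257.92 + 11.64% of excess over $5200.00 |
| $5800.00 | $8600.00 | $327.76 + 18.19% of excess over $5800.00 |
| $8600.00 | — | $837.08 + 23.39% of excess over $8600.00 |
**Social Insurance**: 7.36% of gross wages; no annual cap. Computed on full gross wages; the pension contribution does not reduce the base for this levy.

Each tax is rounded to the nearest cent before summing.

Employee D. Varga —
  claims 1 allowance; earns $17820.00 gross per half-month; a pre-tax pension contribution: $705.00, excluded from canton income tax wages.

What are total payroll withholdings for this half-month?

Canton Income Tax: taxable = $17820.00 − $705.00 − 1×$220.00 = $16895.00
  $837.08 + 23.39% × ($16895.00 − $8600.00) = $837.08 + 23.39% × $8295.00 = $2777.28
Social Insurance: 7.36% × $17820.00 = $1311.55
Total: $2777.28 + $1311.55 = $4088.83

$4088.83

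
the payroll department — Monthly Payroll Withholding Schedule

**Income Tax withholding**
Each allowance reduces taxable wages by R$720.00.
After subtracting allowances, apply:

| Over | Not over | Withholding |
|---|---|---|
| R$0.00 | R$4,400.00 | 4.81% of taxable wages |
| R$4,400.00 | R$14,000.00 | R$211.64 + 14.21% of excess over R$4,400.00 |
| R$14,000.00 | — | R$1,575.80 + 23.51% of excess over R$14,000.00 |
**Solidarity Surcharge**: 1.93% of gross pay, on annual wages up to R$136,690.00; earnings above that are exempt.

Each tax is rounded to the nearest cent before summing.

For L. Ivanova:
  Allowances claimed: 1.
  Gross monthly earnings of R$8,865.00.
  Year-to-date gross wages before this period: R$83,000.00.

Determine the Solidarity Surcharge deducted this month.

R$171.09

Solidarity Surcharge: 1.93% × R$8,865.00 = R$171.09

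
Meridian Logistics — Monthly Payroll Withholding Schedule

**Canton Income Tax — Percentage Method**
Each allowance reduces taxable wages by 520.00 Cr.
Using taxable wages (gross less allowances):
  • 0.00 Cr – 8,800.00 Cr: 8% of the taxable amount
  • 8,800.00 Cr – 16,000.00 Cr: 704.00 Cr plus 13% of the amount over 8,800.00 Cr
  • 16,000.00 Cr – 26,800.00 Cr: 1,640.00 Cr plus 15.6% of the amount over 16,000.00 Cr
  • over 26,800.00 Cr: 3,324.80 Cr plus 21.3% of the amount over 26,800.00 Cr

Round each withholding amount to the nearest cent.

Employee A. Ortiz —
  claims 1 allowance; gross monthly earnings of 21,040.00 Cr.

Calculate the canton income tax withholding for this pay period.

Canton Income Tax: taxable = 21,040.00 Cr − 1×520.00 Cr = 20,520.00 Cr
  1,640.00 Cr + 15.6% × (20,520.00 Cr − 16,000.00 Cr) = 1,640.00 Cr + 15.6% × 4,520.00 Cr = 2,345.12 Cr

2,345.12 Cr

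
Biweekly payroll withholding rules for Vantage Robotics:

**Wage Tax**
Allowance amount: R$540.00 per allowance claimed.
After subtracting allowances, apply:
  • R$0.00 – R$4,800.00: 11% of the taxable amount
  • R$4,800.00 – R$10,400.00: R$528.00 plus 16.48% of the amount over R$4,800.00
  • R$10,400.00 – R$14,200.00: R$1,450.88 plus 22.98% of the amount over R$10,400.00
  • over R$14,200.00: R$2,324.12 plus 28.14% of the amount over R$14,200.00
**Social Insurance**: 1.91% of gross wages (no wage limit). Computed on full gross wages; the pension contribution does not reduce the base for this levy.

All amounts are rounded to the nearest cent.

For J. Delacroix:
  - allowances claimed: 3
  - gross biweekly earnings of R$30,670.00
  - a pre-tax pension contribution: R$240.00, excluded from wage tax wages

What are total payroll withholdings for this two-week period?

R$7,021.17

Wage Tax: taxable = R$30,670.00 − R$240.00 − 3×R$540.00 = R$28,810.00
  R$2,324.12 + 28.14% × (R$28,810.00 − R$14,200.00) = R$2,324.12 + 28.14% × R$14,610.00 = R$6,435.37
Social Insurance: 1.91% × R$30,670.00 = R$585.80
Total: R$6,435.37 + R$585.80 = R$7,021.17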